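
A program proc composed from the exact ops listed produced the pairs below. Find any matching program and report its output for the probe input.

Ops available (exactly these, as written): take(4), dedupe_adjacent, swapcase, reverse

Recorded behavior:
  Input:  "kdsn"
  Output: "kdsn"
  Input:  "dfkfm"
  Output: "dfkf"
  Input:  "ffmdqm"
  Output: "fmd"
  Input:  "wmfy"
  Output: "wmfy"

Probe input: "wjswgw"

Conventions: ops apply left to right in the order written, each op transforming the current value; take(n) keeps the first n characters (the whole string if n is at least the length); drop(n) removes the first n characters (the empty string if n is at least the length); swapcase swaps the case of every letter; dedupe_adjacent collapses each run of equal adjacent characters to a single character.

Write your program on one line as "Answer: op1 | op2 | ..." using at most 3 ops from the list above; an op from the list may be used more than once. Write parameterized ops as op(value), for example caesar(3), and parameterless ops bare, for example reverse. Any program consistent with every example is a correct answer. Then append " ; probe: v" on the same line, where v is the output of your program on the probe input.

take(4) | dedupe_adjacent ; probe: "wjsw"

Check, running the answer program on each example:
  "kdsn" -> "kdsn" -> "kdsn"
  "dfkfm" -> "dfkf" -> "dfkf"
  "ffmdqm" -> "ffmd" -> "fmd"
  "wmfy" -> "wmfy" -> "wmfy"
  probe: "wjswgw" -> "wjsw" -> "wjsw"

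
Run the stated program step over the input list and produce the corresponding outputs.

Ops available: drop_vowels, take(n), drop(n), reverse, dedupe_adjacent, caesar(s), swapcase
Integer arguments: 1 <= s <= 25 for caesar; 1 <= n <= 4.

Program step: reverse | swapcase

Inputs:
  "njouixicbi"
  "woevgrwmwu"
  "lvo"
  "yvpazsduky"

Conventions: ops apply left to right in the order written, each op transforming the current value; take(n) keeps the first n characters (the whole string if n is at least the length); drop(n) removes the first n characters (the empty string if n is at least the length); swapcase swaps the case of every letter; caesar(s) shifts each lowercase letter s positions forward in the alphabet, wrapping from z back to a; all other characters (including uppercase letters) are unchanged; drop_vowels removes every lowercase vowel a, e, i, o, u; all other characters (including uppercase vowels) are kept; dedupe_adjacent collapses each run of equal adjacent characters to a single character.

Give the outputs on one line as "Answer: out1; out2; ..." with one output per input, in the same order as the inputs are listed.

"IBCIXIUOJN"; "UWMWRGVEOW"; "OVL"; "YKUDSZAPVY"

Execution, op by op:
  "njouixicbi" -> "ibcixiuojn" -> "IBCIXIUOJN"
  "woevgrwmwu" -> "uwmwrgveow" -> "UWMWRGVEOW"
  "lvo" -> "ovl" -> "OVL"
  "yvpazsduky" -> "ykudszapvy" -> "YKUDSZAPVY"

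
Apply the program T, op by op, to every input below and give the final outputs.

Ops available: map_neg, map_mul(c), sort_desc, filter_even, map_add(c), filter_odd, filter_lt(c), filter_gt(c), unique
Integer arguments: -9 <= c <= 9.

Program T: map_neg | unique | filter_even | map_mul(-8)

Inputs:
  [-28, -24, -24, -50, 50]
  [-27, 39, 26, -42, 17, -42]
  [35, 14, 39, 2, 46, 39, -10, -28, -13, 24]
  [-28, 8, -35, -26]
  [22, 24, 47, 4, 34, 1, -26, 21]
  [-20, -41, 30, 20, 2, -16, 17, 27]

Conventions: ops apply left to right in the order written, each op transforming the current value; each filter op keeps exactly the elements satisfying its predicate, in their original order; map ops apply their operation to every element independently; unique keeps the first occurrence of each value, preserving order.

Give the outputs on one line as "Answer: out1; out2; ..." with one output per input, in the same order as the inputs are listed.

Execution, op by op:
  [-28, -24, -24, -50, 50] -> [28, 24, 24, 50, -50] -> [28, 24, 50, -50] -> [28, 24, 50, -50] -> [-224, -192, -400, 400]
  [-27, 39, 26, -42, 17, -42] -> [27, -39, -26, 42, -17, 42] -> [27, -39, -26, 42, -17] -> [-26, 42] -> [208, -336]
  [35, 14, 39, 2, 46, 39, -10, -28, -13, 24] -> [-35, -14, -39, -2, -46, -39, 10, 28, 13, -24] -> [-35, -14, -39, -2, -46, 10, 28, 13, -24] -> [-14, -2, -46, 10, 28, -24] -> [112, 16, 368, -80, -224, 192]
  [-28, 8, -35, -26] -> [28, -8, 35, 26] -> [28, -8, 35, 26] -> [28, -8, 26] -> [-224, 64, -208]
  [22, 24, 47, 4, 34, 1, -26, 21] -> [-22, -24, -47, -4, -34, -1, 26, -21] -> [-22, -24, -47, -4, -34, -1, 26, -21] -> [-22, -24, -4, -34, 26] -> [176, 192, 32, 272, -208]
  [-20, -41, 30, 20, 2, -16, 17, 27] -> [20, 41, -30, -20, -2, 16, -17, -27] -> [20, 41, -30, -20, -2, 16, -17, -27] -> [20, -30, -20, -2, 16] -> [-160, 240, 160, 16, -128]

[-224, -192, -400, 400]; [208, -336]; [112, 16, 368, -80, -224, 192]; [-224, 64, -208]; [176, 192, 32, 272, -208]; [-160, 240, 160, 16, -128]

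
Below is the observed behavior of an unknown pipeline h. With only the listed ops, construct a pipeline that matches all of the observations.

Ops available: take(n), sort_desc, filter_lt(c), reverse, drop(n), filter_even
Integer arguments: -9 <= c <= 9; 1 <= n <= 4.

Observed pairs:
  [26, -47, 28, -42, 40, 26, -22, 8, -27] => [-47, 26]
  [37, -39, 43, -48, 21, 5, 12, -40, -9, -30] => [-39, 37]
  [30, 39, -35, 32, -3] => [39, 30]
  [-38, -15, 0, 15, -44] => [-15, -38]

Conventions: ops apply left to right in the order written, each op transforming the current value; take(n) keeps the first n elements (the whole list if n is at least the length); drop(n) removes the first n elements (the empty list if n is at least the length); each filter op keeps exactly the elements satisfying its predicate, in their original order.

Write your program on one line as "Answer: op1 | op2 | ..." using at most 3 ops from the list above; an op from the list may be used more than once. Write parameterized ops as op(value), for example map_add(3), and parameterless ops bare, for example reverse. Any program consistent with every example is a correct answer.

take(2) | reverse

Check, running the answer program on each example:
  [26, -47, 28, -42, 40, 26, -22, 8, -27] -> [26, -47] -> [-47, 26]
  [37, -39, 43, -48, 21, 5, 12, -40, -9, -30] -> [37, -39] -> [-39, 37]
  [30, 39, -35, 32, -3] -> [30, 39] -> [39, 30]
  [-38, -15, 0, 15, -44] -> [-38, -15] -> [-15, -38]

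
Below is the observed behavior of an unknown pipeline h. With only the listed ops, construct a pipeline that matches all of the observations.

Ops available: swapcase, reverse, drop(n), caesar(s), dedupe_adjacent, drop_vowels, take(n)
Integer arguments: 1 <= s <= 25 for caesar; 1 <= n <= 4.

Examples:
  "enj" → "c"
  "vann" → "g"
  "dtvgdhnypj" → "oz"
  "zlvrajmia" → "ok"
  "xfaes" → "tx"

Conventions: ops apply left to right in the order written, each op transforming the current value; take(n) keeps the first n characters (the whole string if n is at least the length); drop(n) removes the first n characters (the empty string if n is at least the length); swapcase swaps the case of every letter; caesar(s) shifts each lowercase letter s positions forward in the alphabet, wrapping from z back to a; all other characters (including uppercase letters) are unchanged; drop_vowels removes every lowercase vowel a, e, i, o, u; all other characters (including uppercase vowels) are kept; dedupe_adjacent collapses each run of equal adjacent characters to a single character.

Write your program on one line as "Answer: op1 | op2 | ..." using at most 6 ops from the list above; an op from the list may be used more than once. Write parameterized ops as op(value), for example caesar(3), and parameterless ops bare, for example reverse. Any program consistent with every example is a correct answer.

dedupe_adjacent | caesar(18) | caesar(1) | take(4) | drop(2)

Check, running the answer program on each example:
  "enj" -> "enj" -> "wfb" -> "xgc" -> "xgc" -> "c"
  "vann" -> "van" -> "nsf" -> "otg" -> "otg" -> "g"
  "dtvgdhnypj" -> "dtvgdhnypj" -> "vlnyvzfqhb" -> "wmozwagric" -> "wmoz" -> "oz"
  "zlvrajmia" -> "zlvrajmia" -> "rdnjsbeas" -> "seoktcfbt" -> "seok" -> "ok"
  "xfaes" -> "xfaes" -> "pxswk" -> "qytxl" -> "qytx" -> "tx"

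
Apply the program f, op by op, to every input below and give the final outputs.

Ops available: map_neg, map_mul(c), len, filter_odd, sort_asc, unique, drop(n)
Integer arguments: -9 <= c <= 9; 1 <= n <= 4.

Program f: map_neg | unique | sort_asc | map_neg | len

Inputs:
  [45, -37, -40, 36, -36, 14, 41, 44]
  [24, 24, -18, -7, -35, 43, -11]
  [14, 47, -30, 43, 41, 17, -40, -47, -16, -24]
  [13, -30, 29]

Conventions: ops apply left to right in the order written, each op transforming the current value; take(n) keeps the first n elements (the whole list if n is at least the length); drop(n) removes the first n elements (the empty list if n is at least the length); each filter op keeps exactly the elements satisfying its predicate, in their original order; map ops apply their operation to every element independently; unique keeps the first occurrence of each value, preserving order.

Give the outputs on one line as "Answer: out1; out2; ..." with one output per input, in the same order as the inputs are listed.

Execution, op by op:
  [45, -37, -40, 36, -36, 14, 41, 44] -> [-45, 37, 40, -36, 36, -14, -41, -44] -> [-45, 37, 40, -36, 36, -14, -41, -44] -> [-45, -44, -41, -36, -14, 36, 37, 40] -> [45, 44, 41, 36, 14, -36, -37, -40] -> 8
  [24, 24, -18, -7, -35, 43, -11] -> [-24, -24, 18, 7, 35, -43, 11] -> [-24, 18, 7, 35, -43, 11] -> [-43, -24, 7, 11, 18, 35] -> [43, 24, -7, -11, -18, -35] -> 6
  [14, 47, -30, 43, 41, 17, -40, -47, -16, -24] -> [-14, -47, 30, -43, -41, -17, 40, 47, 16, 24] -> [-14, -47, 30, -43, -41, -17, 40, 47, 16, 24] -> [-47, -43, -41, -17, -14, 16, 24, 30, 40, 47] -> [47, 43, 41, 17, 14, -16, -24, -30, -40, -47] -> 10
  [13, -30, 29] -> [-13, 30, -29] -> [-13, 30, -29] -> [-29, -13, 30] -> [29, 13, -30] -> 3

8; 6; 10; 3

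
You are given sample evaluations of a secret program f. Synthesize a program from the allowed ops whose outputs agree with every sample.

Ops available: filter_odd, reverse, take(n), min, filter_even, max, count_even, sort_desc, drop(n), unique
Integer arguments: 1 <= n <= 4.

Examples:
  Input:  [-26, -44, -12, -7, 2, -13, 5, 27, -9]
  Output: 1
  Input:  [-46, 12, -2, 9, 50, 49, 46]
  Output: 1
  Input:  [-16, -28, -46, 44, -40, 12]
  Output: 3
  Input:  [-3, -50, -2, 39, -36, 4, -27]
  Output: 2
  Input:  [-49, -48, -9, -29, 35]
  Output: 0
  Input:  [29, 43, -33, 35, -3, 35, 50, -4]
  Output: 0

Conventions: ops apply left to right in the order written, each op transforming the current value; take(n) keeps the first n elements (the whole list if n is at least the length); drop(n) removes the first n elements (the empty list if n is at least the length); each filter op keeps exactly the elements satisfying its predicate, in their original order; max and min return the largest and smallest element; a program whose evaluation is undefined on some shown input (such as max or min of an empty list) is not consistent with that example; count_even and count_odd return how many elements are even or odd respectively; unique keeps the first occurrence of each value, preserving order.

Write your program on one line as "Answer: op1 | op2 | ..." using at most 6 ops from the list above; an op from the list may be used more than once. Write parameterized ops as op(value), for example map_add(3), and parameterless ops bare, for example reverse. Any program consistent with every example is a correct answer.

drop(3) | take(3) | filter_even | sort_desc | count_even

Check, running the answer program on each example:
  [-26, -44, -12, -7, 2, -13, 5, 27, -9] -> [-7, 2, -13, 5, 27, -9] -> [-7, 2, -13] -> [2] -> [2] -> 1
  [-46, 12, -2, 9, 50, 49, 46] -> [9, 50, 49, 46] -> [9, 50, 49] -> [50] -> [50] -> 1
  [-16, -28, -46, 44, -40, 12] -> [44, -40, 12] -> [44, -40, 12] -> [44, -40, 12] -> [44, 12, -40] -> 3
  [-3, -50, -2, 39, -36, 4, -27] -> [39, -36, 4, -27] -> [39, -36, 4] -> [-36, 4] -> [4, -36] -> 2
  [-49, -48, -9, -29, 35] -> [-29, 35] -> [-29, 35] -> [] -> [] -> 0
  [29, 43, -33, 35, -3, 35, 50, -4] -> [35, -3, 35, 50, -4] -> [35, -3, 35] -> [] -> [] -> 0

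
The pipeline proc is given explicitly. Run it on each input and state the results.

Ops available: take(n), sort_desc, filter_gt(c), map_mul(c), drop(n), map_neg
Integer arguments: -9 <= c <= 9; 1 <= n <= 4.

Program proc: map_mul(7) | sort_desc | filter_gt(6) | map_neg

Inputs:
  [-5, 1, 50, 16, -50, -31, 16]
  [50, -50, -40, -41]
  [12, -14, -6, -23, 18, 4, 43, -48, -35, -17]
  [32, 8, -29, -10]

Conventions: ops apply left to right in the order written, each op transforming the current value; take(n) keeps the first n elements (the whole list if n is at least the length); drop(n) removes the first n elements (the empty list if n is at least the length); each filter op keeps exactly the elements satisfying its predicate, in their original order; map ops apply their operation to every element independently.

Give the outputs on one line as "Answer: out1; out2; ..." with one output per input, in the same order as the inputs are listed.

Execution, op by op:
  [-5, 1, 50, 16, -50, -31, 16] -> [-35, 7, 350, 112, -350, -217, 112] -> [350, 112, 112, 7, -35, -217, -350] -> [350, 112, 112, 7] -> [-350, -112, -112, -7]
  [50, -50, -40, -41] -> [350, -350, -280, -287] -> [350, -280, -287, -350] -> [350] -> [-350]
  [12, -14, -6, -23, 18, 4, 43, -48, -35, -17] -> [84, -98, -42, -161, 126, 28, 301, -336, -245, -119] -> [301, 126, 84, 28, -42, -98, -119, -161, -245, -336] -> [301, 126, 84, 28] -> [-301, -126, -84, -28]
  [32, 8, -29, -10] -> [224, 56, -203, -70] -> [224, 56, -70, -203] -> [224, 56] -> [-224, -56]

[-350, -112, -112, -7]; [-350]; [-301, -126, -84, -28]; [-224, -56]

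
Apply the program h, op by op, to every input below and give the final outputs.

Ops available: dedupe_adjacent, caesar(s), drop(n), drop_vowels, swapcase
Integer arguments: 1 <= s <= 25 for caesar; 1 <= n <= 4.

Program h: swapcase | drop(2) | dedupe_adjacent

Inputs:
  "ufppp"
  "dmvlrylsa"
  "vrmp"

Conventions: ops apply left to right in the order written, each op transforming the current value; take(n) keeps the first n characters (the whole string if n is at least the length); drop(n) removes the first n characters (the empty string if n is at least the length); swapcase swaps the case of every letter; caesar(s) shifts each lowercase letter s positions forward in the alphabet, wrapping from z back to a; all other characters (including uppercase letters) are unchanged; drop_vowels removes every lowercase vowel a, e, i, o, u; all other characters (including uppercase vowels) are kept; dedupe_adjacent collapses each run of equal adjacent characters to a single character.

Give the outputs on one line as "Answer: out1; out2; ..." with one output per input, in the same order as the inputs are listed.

Execution, op by op:
  "ufppp" -> "UFPPP" -> "PPP" -> "P"
  "dmvlrylsa" -> "DMVLRYLSA" -> "VLRYLSA" -> "VLRYLSA"
  "vrmp" -> "VRMP" -> "MP" -> "MP"

"P"; "VLRYLSA"; "MP"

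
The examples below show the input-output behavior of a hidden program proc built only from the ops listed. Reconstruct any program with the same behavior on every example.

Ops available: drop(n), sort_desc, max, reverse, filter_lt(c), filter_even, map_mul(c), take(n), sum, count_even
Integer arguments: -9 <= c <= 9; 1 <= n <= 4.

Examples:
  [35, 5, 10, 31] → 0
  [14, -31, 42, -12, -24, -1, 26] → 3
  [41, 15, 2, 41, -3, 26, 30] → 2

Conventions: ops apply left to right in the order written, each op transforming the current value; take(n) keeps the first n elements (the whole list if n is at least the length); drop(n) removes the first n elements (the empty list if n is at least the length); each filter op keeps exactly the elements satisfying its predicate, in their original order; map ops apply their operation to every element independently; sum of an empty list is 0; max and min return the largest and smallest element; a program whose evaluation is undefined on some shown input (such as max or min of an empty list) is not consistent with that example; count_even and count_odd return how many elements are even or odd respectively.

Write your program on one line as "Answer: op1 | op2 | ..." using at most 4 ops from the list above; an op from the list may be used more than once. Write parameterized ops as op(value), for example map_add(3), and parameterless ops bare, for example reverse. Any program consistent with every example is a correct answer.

drop(3) | filter_even | count_even

Check, running the answer program on each example:
  [35, 5, 10, 31] -> [31] -> [] -> 0
  [14, -31, 42, -12, -24, -1, 26] -> [-12, -24, -1, 26] -> [-12, -24, 26] -> 3
  [41, 15, 2, 41, -3, 26, 30] -> [41, -3, 26, 30] -> [26, 30] -> 2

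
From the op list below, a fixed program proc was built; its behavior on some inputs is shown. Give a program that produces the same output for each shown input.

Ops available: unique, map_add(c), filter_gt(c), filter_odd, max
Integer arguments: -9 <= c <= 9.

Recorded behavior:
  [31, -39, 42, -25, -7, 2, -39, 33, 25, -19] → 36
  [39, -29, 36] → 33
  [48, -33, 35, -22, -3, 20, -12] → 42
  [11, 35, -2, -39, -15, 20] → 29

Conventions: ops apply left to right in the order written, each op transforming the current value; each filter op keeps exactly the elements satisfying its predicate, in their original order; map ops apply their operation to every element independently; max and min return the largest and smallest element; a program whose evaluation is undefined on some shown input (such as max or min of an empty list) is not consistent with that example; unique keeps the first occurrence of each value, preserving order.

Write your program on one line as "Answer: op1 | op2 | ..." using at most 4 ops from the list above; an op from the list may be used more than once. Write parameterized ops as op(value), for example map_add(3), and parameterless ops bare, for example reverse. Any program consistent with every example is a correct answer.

map_add(3) | filter_gt(-9) | map_add(-9) | max

Check, running the answer program on each example:
  [31, -39, 42, -25, -7, 2, -39, 33, 25, -19] -> [34, -36, 45, -22, -4, 5, -36, 36, 28, -16] -> [34, 45, -4, 5, 36, 28] -> [25, 36, -13, -4, 27, 19] -> 36
  [39, -29, 36] -> [42, -26, 39] -> [42, 39] -> [33, 30] -> 33
  [48, -33, 35, -22, -3, 20, -12] -> [51, -30, 38, -19, 0, 23, -9] -> [51, 38, 0, 23] -> [42, 29, -9, 14] -> 42
  [11, 35, -2, -39, -15, 20] -> [14, 38, 1, -36, -12, 23] -> [14, 38, 1, 23] -> [5, 29, -8, 14] -> 29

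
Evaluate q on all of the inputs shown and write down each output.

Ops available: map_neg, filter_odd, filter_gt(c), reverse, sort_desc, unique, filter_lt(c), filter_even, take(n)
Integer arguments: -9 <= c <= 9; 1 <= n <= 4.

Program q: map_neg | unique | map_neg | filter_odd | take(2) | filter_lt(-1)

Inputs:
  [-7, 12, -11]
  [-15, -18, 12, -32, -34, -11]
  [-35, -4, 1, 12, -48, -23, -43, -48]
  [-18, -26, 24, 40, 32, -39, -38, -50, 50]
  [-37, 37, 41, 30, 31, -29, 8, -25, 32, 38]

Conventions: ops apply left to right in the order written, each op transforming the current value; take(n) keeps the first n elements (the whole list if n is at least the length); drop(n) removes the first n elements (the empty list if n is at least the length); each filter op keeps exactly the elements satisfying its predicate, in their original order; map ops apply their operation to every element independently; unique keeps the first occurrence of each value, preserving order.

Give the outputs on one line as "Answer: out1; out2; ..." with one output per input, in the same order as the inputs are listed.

Execution, op by op:
  [-7, 12, -11] -> [7, -12, 11] -> [7, -12, 11] -> [-7, 12, -11] -> [-7, -11] -> [-7, -11] -> [-7, -11]
  [-15, -18, 12, -32, -34, -11] -> [15, 18, -12, 32, 34, 11] -> [15, 18, -12, 32, 34, 11] -> [-15, -18, 12, -32, -34, -11] -> [-15, -11] -> [-15, -11] -> [-15, -11]
  [-35, -4, 1, 12, -48, -23, -43, -48] -> [35, 4, -1, -12, 48, 23, 43, 48] -> [35, 4, -1, -12, 48, 23, 43] -> [-35, -4, 1, 12, -48, -23, -43] -> [-35, 1, -23, -43] -> [-35, 1] -> [-35]
  [-18, -26, 24, 40, 32, -39, -38, -50, 50] -> [18, 26, -24, -40, -32, 39, 38, 50, -50] -> [18, 26, -24, -40, -32, 39, 38, 50, -50] -> [-18, -26, 24, 40, 32, -39, -38, -50, 50] -> [-39] -> [-39] -> [-39]
  [-37, 37, 41, 30, 31, -29, 8, -25, 32, 38] -> [37, -37, -41, -30, -31, 29, -8, 25, -32, -38] -> [37, -37, -41, -30, -31, 29, -8, 25, -32, -38] -> [-37, 37, 41, 30, 31, -29, 8, -25, 32, 38] -> [-37, 37, 41, 31, -29, -25] -> [-37, 37] -> [-37]

[-7, -11]; [-15, -11]; [-35]; [-39]; [-37]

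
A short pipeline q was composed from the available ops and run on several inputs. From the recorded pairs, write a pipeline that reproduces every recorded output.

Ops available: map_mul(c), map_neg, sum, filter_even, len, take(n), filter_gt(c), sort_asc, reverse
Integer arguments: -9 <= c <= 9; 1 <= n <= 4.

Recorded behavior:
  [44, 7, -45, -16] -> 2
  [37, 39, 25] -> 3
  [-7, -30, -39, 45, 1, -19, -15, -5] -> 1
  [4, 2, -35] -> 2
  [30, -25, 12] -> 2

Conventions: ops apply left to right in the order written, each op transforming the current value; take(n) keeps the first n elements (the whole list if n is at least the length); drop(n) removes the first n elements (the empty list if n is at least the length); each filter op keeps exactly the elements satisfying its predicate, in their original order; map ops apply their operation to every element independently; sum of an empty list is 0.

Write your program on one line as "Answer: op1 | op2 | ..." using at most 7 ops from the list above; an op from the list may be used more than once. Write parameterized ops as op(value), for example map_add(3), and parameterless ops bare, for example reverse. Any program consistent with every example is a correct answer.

map_mul(9) | take(4) | filter_gt(-6) | reverse | sort_asc | len

Check, running the answer program on each example:
  [44, 7, -45, -16] -> [396, 63, -405, -144] -> [396, 63, -405, -144] -> [396, 63] -> [63, 396] -> [63, 396] -> 2
  [37, 39, 25] -> [333, 351, 225] -> [333, 351, 225] -> [333, 351, 225] -> [225, 351, 333] -> [225, 333, 351] -> 3
  [-7, -30, -39, 45, 1, -19, -15, -5] -> [-63, -270, -351, 405, 9, -171, -135, -45] -> [-63, -270, -351, 405] -> [405] -> [405] -> [405] -> 1
  [4, 2, -35] -> [36, 18, -315] -> [36, 18, -315] -> [36, 18] -> [18, 36] -> [18, 36] -> 2
  [30, -25, 12] -> [270, -225, 108] -> [270, -225, 108] -> [270, 108] -> [108, 270] -> [108, 270] -> 2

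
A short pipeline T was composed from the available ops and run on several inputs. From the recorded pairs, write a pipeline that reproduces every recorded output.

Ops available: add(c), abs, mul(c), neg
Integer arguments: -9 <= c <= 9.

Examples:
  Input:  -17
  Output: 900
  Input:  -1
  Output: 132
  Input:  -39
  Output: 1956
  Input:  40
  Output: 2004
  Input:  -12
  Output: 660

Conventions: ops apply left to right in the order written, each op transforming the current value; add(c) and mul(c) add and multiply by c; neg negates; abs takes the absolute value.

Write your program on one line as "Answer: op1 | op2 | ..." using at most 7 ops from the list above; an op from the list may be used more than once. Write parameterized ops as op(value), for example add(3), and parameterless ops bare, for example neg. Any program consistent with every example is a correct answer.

neg | abs | mul(4) | add(7) | mul(4) | mul(3)

Check, running the answer program on each example:
  -17 -> 17 -> 17 -> 68 -> 75 -> 300 -> 900
  -1 -> 1 -> 1 -> 4 -> 11 -> 44 -> 132
  -39 -> 39 -> 39 -> 156 -> 163 -> 652 -> 1956
  40 -> -40 -> 40 -> 160 -> 167 -> 668 -> 2004
  -12 -> 12 -> 12 -> 48 -> 55 -> 220 -> 660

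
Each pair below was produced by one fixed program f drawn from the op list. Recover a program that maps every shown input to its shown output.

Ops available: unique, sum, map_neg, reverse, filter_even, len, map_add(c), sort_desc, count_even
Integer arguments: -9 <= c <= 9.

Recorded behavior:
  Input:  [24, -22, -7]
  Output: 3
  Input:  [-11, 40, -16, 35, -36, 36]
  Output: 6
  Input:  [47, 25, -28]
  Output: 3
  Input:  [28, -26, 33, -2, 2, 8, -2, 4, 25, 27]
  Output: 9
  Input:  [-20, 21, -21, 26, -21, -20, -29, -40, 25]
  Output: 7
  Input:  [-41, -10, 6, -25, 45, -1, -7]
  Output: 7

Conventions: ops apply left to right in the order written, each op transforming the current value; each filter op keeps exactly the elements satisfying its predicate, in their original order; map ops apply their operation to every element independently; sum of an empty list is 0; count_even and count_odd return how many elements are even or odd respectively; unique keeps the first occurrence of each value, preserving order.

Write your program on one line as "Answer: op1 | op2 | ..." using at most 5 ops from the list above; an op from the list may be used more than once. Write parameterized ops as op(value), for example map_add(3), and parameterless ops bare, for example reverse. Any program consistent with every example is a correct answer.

unique | map_add(2) | map_neg | len

Check, running the answer program on each example:
  [24, -22, -7] -> [24, -22, -7] -> [26, -20, -5] -> [-26, 20, 5] -> 3
  [-11, 40, -16, 35, -36, 36] -> [-11, 40, -16, 35, -36, 36] -> [-9, 42, -14, 37, -34, 38] -> [9, -42, 14, -37, 34, -38] -> 6
  [47, 25, -28] -> [47, 25, -28] -> [49, 27, -26] -> [-49, -27, 26] -> 3
  [28, -26, 33, -2, 2, 8, -2, 4, 25, 27] -> [28, -26, 33, -2, 2, 8, 4, 25, 27] -> [30, -24, 35, 0, 4, 10, 6, 27, 29] -> [-30, 24, -35, 0, -4, -10, -6, -27, -29] -> 9
  [-20, 21, -21, 26, -21, -20, -29, -40, 25] -> [-20, 21, -21, 26, -29, -40, 25] -> [-18, 23, -19, 28, -27, -38, 27] -> [18, -23, 19, -28, 27, 38, -27] -> 7
  [-41, -10, 6, -25, 45, -1, -7] -> [-41, -10, 6, -25, 45, -1, -7] -> [-39, -8, 8, -23, 47, 1, -5] -> [39, 8, -8, 23, -47, -1, 5] -> 7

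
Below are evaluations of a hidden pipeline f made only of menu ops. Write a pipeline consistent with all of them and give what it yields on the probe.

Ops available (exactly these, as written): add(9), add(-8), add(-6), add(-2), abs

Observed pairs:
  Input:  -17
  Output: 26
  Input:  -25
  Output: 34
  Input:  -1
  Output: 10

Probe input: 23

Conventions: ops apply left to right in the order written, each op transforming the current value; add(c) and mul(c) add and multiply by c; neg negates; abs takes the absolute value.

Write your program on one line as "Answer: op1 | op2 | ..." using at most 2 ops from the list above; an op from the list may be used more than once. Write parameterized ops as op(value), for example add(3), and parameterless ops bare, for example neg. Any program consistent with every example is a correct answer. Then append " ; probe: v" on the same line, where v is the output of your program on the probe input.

abs | add(9) ; probe: 32

Check, running the answer program on each example:
  -17 -> 17 -> 26
  -25 -> 25 -> 34
  -1 -> 1 -> 10
  probe: 23 -> 23 -> 32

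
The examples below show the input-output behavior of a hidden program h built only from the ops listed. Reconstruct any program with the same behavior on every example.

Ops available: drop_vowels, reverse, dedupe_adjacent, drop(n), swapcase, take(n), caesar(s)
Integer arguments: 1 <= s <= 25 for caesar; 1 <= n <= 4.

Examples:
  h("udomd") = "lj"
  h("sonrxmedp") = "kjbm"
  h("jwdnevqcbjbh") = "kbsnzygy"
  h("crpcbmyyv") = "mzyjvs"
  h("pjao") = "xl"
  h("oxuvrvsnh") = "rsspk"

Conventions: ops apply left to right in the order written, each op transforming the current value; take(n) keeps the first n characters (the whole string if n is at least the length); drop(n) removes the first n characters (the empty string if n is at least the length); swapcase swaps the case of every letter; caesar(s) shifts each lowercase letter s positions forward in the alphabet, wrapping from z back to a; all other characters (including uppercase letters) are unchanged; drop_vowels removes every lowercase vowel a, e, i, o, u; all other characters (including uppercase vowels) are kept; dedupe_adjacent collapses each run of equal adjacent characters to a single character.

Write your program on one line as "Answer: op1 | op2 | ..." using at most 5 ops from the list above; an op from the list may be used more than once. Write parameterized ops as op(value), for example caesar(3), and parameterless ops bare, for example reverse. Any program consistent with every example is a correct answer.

dedupe_adjacent | drop(2) | caesar(23) | drop_vowels

Check, running the answer program on each example:
  "udomd" -> "udomd" -> "omd" -> "lja" -> "lj"
  "sonrxmedp" -> "sonrxmedp" -> "nrxmedp" -> "koujbam" -> "kjbm"
  "jwdnevqcbjbh" -> "jwdnevqcbjbh" -> "dnevqcbjbh" -> "akbsnzygye" -> "kbsnzygy"
  "crpcbmyyv" -> "crpcbmyv" -> "pcbmyv" -> "mzyjvs" -> "mzyjvs"
  "pjao" -> "pjao" -> "ao" -> "xl" -> "xl"
  "oxuvrvsnh" -> "oxuvrvsnh" -> "uvrvsnh" -> "rsospke" -> "rsspk"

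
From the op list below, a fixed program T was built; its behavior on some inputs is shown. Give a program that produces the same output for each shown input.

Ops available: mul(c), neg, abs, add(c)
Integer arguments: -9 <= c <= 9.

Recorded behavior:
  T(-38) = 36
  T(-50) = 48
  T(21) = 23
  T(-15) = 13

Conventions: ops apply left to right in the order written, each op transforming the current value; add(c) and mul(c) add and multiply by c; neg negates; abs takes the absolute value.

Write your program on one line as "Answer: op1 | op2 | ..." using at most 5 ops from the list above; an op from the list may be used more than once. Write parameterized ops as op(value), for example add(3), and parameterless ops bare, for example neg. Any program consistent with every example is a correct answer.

neg | add(-7) | add(5) | neg | abs

Check, running the answer program on each example:
  -38 -> 38 -> 31 -> 36 -> -36 -> 36
  -50 -> 50 -> 43 -> 48 -> -48 -> 48
  21 -> -21 -> -28 -> -23 -> 23 -> 23
  -15 -> 15 -> 8 -> 13 -> -13 -> 13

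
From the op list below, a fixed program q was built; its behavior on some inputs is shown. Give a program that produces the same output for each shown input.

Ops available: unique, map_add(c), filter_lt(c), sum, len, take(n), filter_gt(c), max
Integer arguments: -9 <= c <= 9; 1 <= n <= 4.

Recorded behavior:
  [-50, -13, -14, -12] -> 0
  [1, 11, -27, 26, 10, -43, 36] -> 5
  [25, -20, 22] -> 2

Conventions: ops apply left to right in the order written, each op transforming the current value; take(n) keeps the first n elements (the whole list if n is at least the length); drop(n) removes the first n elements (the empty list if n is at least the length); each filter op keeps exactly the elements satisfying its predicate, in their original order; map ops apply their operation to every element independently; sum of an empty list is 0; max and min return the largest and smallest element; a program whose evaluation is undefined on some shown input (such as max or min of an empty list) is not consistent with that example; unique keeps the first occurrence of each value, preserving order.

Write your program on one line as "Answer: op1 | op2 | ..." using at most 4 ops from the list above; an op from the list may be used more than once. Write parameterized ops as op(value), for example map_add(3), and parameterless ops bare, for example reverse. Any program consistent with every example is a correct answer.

filter_gt(-8) | map_add(8) | map_add(-6) | len

Check, running the answer program on each example:
  [-50, -13, -14, -12] -> [] -> [] -> [] -> 0
  [1, 11, -27, 26, 10, -43, 36] -> [1, 11, 26, 10, 36] -> [9, 19, 34, 18, 44] -> [3, 13, 28, 12, 38] -> 5
  [25, -20, 22] -> [25, 22] -> [33, 30] -> [27, 24] -> 2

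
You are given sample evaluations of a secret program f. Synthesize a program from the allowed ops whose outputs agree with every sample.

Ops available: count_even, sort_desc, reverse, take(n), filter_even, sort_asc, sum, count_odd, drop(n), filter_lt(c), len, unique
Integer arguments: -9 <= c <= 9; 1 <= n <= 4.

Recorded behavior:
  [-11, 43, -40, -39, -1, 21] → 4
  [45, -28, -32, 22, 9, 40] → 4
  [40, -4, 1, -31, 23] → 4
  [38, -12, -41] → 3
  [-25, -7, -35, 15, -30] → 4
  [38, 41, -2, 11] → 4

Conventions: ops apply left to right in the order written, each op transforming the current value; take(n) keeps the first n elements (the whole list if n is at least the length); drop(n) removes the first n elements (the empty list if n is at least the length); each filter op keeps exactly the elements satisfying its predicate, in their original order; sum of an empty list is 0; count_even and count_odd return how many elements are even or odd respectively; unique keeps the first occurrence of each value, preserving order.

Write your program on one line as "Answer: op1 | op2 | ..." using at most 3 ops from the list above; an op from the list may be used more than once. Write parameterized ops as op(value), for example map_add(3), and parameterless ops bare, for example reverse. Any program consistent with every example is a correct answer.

take(4) | len

Check, running the answer program on each example:
  [-11, 43, -40, -39, -1, 21] -> [-11, 43, -40, -39] -> 4
  [45, -28, -32, 22, 9, 40] -> [45, -28, -32, 22] -> 4
  [40, -4, 1, -31, 23] -> [40, -4, 1, -31] -> 4
  [38, -12, -41] -> [38, -12, -41] -> 3
  [-25, -7, -35, 15, -30] -> [-25, -7, -35, 15] -> 4
  [38, 41, -2, 11] -> [38, 41, -2, 11] -> 4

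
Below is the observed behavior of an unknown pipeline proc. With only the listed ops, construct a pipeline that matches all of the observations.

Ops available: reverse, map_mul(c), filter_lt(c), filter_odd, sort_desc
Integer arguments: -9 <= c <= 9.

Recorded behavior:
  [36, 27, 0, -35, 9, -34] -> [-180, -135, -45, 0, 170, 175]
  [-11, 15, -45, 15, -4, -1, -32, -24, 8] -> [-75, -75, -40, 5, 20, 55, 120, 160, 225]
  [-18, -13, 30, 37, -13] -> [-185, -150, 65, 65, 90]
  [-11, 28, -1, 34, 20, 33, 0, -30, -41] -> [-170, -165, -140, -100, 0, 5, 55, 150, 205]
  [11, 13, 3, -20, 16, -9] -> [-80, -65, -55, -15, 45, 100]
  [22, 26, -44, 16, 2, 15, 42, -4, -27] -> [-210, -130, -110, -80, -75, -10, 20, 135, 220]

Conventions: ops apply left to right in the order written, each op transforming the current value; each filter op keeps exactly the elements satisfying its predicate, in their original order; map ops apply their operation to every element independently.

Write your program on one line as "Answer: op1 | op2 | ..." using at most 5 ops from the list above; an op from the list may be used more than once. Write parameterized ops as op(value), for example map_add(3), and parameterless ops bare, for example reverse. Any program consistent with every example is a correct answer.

map_mul(-5) | reverse | sort_desc | reverse

Check, running the answer program on each example:
  [36, 27, 0, -35, 9, -34] -> [-180, -135, 0, 175, -45, 170] -> [170, -45, 175, 0, -135, -180] -> [175, 170, 0, -45, -135, -180] -> [-180, -135, -45, 0, 170, 175]
  [-11, 15, -45, 15, -4, -1, -32, -24, 8] -> [55, -75, 225, -75, 20, 5, 160, 120, -40] -> [-40, 120, 160, 5, 20, -75, 225, -75, 55] -> [225, 160, 120, 55, 20, 5, -40, -75, -75] -> [-75, -75, -40, 5, 20, 55, 120, 160, 225]
  [-18, -13, 30, 37, -13] -> [90, 65, -150, -185, 65] -> [65, -185, -150, 65, 90] -> [90, 65, 65, -150, -185] -> [-185, -150, 65, 65, 90]
  [-11, 28, -1, 34, 20, 33, 0, -30, -41] -> [55, -140, 5, -170, -100, -165, 0, 150, 205] -> [205, 150, 0, -165, -100, -170, 5, -140, 55] -> [205, 150, 55, 5, 0, -100, -140, -165, -170] -> [-170, -165, -140, -100, 0, 5, 55, 150, 205]
  [11, 13, 3, -20, 16, -9] -> [-55, -65, -15, 100, -80, 45] -> [45, -80, 100, -15, -65, -55] -> [100, 45, -15, -55, -65, -80] -> [-80, -65, -55, -15, 45, 100]
  [22, 26, -44, 16, 2, 15, 42, -4, -27] -> [-110, -130, 220, -80, -10, -75, -210, 20, 135] -> [135, 20, -210, -75, -10, -80, 220, -130, -110] -> [220, 135, 20, -10, -75, -80, -110, -130, -210] -> [-210, -130, -110, -80, -75, -10, 20, 135, 220]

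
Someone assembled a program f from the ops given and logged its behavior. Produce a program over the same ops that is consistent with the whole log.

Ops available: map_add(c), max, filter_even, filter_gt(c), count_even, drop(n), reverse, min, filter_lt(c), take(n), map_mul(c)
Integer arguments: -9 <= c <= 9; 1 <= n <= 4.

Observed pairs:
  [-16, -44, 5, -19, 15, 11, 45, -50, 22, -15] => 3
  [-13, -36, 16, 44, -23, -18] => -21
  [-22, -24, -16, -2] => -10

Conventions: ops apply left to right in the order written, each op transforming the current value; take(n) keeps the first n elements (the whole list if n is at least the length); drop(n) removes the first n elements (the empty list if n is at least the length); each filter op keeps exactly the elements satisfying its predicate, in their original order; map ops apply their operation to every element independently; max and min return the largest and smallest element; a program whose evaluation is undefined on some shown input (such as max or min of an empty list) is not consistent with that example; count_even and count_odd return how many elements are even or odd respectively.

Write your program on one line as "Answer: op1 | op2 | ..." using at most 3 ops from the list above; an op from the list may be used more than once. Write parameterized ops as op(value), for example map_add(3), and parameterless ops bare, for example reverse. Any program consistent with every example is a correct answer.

map_add(-8) | filter_lt(6) | max

Check, running the answer program on each example:
  [-16, -44, 5, -19, 15, 11, 45, -50, 22, -15] -> [-24, -52, -3, -27, 7, 3, 37, -58, 14, -23] -> [-24, -52, -3, -27, 3, -58, -23] -> 3
  [-13, -36, 16, 44, -23, -18] -> [-21, -44, 8, 36, -31, -26] -> [-21, -44, -31, -26] -> -21
  [-22, -24, -16, -2] -> [-30, -32, -24, -10] -> [-30, -32, -24, -10] -> -10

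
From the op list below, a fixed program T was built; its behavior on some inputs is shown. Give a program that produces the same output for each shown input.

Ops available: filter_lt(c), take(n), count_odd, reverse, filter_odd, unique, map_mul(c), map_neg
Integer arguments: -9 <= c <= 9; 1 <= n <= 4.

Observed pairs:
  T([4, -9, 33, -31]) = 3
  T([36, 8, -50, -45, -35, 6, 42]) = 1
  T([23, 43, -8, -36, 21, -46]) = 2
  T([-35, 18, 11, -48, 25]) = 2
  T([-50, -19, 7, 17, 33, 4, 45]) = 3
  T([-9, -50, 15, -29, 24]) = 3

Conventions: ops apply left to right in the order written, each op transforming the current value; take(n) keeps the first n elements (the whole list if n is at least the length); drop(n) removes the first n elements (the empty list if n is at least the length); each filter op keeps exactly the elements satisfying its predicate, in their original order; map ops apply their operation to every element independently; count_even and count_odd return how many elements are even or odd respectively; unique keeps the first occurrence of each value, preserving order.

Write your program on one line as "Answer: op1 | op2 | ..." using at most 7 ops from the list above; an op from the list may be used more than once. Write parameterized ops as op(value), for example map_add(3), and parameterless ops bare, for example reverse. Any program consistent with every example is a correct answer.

map_mul(7) | map_neg | take(4) | map_neg | map_mul(3) | count_odd

Check, running the answer program on each example:
  [4, -9, 33, -31] -> [28, -63, 231, -217] -> [-28, 63, -231, 217] -> [-28, 63, -231, 217] -> [28, -63, 231, -217] -> [84, -189, 693, -651] -> 3
  [36, 8, -50, -45, -35, 6, 42] -> [252, 56, -350, -315, -245, 42, 294] -> [-252, -56, 350, 315, 245, -42, -294] -> [-252, -56, 350, 315] -> [252, 56, -350, -315] -> [756, 168, -1050, -945] -> 1
  [23, 43, -8, -36, 21, -46] -> [161, 301, -56, -252, 147, -322] -> [-161, -301, 56, 252, -147, 322] -> [-161, -301, 56, 252] -> [161, 301, -56, -252] -> [483, 903, -168, -756] -> 2
  [-35, 18, 11, -48, 25] -> [-245, 126, 77, -336, 175] -> [245, -126, -77, 336, -175] -> [245, -126, -77, 336] -> [-245, 126, 77, -336] -> [-735, 378, 231, -1008] -> 2
  [-50, -19, 7, 17, 33, 4, 45] -> [-350, -133, 49, 119, 231, 28, 315] -> [350, 133, -49, -119, -231, -28, -315] -> [350, 133, -49, -119] -> [-350, -133, 49, 119] -> [-1050, -399, 147, 357] -> 3
  [-9, -50, 15, -29, 24] -> [-63, -350, 105, -203, 168] -> [63, 350, -105, 203, -168] -> [63, 350, -105, 203] -> [-63, -350, 105, -203] -> [-189, -1050, 315, -609] -> 3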